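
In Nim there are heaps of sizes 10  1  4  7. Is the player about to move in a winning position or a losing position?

Winning position

Compute the nim-sum pairwise:
10 ⊕ 1 = 11
11 ⊕ 4 = 15
15 ⊕ 7 = 8
The nim-sum is 8 ≠ 0, so this is an N-position: the player to move can win.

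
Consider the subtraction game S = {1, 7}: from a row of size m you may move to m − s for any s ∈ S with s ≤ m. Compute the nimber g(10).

Build the Grundy sequence with g(k) = mex{g(k−s) : s ∈ {1, 7}, s ≤ k}:
k:     0  1  2  3  4  5  6  7  8  9 10
g(k):  0  1  0  1  0  1  0  1  0  1  0
So g(10) = 0.

0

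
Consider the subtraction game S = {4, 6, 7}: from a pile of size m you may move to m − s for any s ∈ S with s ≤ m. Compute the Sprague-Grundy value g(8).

Grundy values for subtraction set {4, 6, 7}:
k:     0  1  2  3  4  5  6  7  8
g(k):  0  0  0  0  1  1  1  1  2
So g(8) = 2.

2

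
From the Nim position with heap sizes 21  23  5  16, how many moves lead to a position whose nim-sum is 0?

Compute the nim-sum pairwise:
21 ⊕ 23 = 2
2 ⊕ 5 = 7
7 ⊕ 16 = 23
The overall nim-sum is X = 23. A heap of size p has a winning move iff p XOR X < p (reduce it to p XOR X).
  21: 21 XOR 23 = 2 < 21 — winning move (to 2).
  23: 23 XOR 23 = 0 < 23 — winning move (to 0).
  5: 5 XOR 23 = 18 ≥ 5 — no move.
  16: 16 XOR 23 = 7 < 16 — winning move (to 7).
That gives 3 winning moves.

3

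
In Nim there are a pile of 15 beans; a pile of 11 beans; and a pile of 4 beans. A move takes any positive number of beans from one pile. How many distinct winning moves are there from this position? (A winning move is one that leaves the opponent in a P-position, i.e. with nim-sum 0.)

Bitwise XOR of the heap sizes:
  1111  (15)
  1011  (11)
  0100  (4)
  ----
  0000  (0)
The nim-sum is already 0, so every move leaves a nonzero nim-sum — there are no winning moves.

0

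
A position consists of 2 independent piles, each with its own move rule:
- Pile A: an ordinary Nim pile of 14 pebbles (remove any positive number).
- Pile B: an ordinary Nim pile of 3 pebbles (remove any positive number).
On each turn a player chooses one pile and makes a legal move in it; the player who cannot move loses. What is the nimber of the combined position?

Pile A is a plain Nim pile of size 14, so its Grundy value is 14.
Pile B is a plain Nim pile of size 3, so its Grundy value is 3.
The value of a disjunctive sum is the nim-sum of the parts.
Combined value = 14 XOR 3 = 13.

13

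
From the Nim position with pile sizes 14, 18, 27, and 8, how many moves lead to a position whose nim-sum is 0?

Nim-sum: 14 ⊕ 18 ⊕ 27 ⊕ 8 = 15.
The overall nim-sum is X = 15. A pile of size p has a winning move iff p XOR X < p (reduce it to p XOR X).
  14: 14 XOR 15 = 1 < 14 — winning move (to 1).
  18: 18 XOR 15 = 29 ≥ 18 — no move.
  27: 27 XOR 15 = 20 < 27 — winning move (to 20).
  8: 8 XOR 15 = 7 < 8 — winning move (to 7).
That gives 3 winning moves.

3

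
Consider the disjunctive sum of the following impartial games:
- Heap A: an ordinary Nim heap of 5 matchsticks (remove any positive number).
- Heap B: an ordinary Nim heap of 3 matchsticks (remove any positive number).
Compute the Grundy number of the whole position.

Heap A is a plain Nim heap of size 5, so its Grundy value is 5.
Heap B is a plain Nim heap of size 3, so its Grundy value is 3.
By the Sprague-Grundy theorem, the Grundy value of a sum of independent games is the XOR of the component values.
Combined value = 5 ⊕ 3 = 6.

6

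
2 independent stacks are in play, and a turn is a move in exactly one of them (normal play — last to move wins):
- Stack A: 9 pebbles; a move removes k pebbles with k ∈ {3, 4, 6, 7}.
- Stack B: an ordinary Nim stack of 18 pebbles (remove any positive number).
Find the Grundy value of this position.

17

Grundy values for stack A (subtraction set {3, 4, 6, 7}):
k:     0  1  2  3  4  5  6  7  8  9
g(k):  0  0  0  1  1  1  2  2  2  3
So g(9) = 3.
Stack B is a plain Nim stack of size 18, so its Grundy value is 18.
The value of a disjunctive sum is the nim-sum of the parts.
Combined value = 3 ⊕ 18 = 17.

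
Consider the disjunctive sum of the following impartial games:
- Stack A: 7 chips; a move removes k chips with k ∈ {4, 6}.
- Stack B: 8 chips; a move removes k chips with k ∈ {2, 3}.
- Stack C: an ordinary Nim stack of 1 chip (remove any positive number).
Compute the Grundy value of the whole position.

Build the Grundy sequence for stack A with g(k) = mex{g(k−s) : s ∈ {4, 6}, s ≤ k}:
k:     0  1  2  3  4  5  6  7
g(k):  0  0  0  0  1  1  1  1
So g(7) = 1.
For stack B, compute g(0), g(1), … with moves {2, 3}:
g(0) = mex{} = 0
g(1) = mex{} = 0
g(2) = mex{0} = 1
g(3) = mex{0} = 1
g(4) = mex{0,1} = 2
g(5) = mex{1} = 0
g(6) = mex{1,2} = 0
g(7) = mex{0,2} = 1
g(8) = mex{0} = 1
So g(8) = 1.
Stack C is a plain Nim stack of size 1, so its Grundy value is 1.
By the Sprague-Grundy theorem, the Grundy value of a sum of independent games is the XOR of the component values.
Combined value = 1 ⊕ 1 ⊕ 1 = 1.

1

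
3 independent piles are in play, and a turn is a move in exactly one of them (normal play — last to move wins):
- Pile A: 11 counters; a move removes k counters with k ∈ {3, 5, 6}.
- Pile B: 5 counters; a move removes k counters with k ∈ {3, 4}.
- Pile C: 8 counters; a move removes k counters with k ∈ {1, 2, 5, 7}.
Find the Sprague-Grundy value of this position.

For pile A, compute g(0), g(1), … with moves {3, 5, 6}:
g(0) = mex{} = 0
g(1) = mex{} = 0
g(2) = mex{} = 0
g(3) = mex{0} = 1
g(4) = mex{0} = 1
g(5) = mex{0} = 1
g(6) = mex{0,1} = 2
g(7) = mex{0,1} = 2
g(8) = mex{0,1} = 2
g(9) = mex{1,2} = 0
g(10) = mex{1,2} = 0
g(11) = mex{1,2} = 0
So g(11) = 0.
Build the Grundy sequence for pile B with g(k) = mex{g(k−s) : s ∈ {3, 4}, s ≤ k}:
k:     0  1  2  3  4  5
g(k):  0  0  0  1  1  1
So g(5) = 1.
Grundy values for pile C (subtraction set {1, 2, 5, 7}):
k:     0  1  2  3  4  5  6  7  8
g(k):  0  1  2  0  1  2  0  1  2
So g(8) = 2.
The value of a disjunctive sum is the nim-sum of the parts.
Combined value = 0 ⊕ 1 ⊕ 2 = 3.

3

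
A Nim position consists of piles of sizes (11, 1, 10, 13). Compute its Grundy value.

Write each in binary and XOR column by column:
  1011  (11)
  0001  (1)
  1010  (10)
  1101  (13)
  ----
  1101  (13)

13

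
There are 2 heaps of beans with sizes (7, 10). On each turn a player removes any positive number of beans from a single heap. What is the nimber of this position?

Write each in binary and XOR column by column:
  0111  (7)
  1010  (10)
  ----
  1101  (13)

13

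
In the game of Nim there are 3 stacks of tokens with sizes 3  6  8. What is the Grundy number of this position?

13

Compute the nim-sum pairwise:
3 ⊕ 6 = 5
5 ⊕ 8 = 13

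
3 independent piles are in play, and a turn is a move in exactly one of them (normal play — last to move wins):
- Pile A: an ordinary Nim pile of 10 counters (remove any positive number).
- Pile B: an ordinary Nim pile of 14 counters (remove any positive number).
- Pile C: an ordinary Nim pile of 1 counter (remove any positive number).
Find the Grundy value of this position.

Pile A is a plain Nim pile of size 10, so its Grundy value is 10.
Pile B is a plain Nim pile of size 14, so its Grundy value is 14.
Pile C is a plain Nim pile of size 1, so its Grundy value is 1.
By the Sprague-Grundy theorem, the Grundy value of a sum of independent games is the XOR of the component values.
Combined value = 10 XOR 14 XOR 1 = 5.

5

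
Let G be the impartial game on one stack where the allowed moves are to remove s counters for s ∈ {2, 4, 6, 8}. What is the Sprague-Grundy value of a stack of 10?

0

Compute g(0), g(1), … for moves {2, 4, 6, 8}:
g(0) = mex{} = 0
g(1) = mex{} = 0
g(2) = mex{0} = 1
g(3) = mex{0} = 1
g(4) = mex{0,1} = 2
g(5) = mex{0,1} = 2
g(6) = mex{0,1,2} = 3
g(7) = mex{0,1,2} = 3
g(8) = mex{0,1,2,3} = 4
g(9) = mex{0,1,2,3} = 4
g(10) = mex{1,2,3,4} = 0
So g(10) = 0.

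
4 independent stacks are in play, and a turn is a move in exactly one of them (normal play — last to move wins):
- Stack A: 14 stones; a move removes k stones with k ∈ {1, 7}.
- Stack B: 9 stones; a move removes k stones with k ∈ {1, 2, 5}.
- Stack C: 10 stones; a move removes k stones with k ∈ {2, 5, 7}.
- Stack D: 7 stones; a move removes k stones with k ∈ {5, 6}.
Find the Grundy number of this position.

For stack A, compute g(0), g(1), … with moves {1, 7}:
k:     0  1  2  3  4  5  6  7  8  9 10 11 12 13 14
g(k):  0  1  0  1  0  1  0  1  0  1  0  1  0  1  0
So g(14) = 0.
Grundy values for stack B (subtraction set {1, 2, 5}):
k:     0  1  2  3  4  5  6  7  8  9
g(k):  0  1  2  0  1  2  0  1  2  0
So g(9) = 0.
For stack C, compute g(0), g(1), … with moves {2, 5, 7}:
k:     0  1  2  3  4  5  6  7  8  9 10
g(k):  0  0  1  1  0  2  1  3  2  2  0
So g(10) = 0.
For stack D, compute g(0), g(1), … with moves {5, 6}:
k:     0  1  2  3  4  5  6  7
g(k):  0  0  0  0  0  1  1  1
So g(7) = 1.
The value of a disjunctive sum is the nim-sum of the parts.
Combined value = 0 XOR 0 XOR 0 XOR 1 = 1.

1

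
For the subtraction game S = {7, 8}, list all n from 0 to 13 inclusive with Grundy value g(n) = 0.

Compute g(0), g(1), … for moves {7, 8}:
k:     0  1  2  3  4  5  6  7  8  9 10 11 12 13
g(k):  0  0  0  0  0  0  0  1  1  1  1  1  1  1
The P-positions (g = 0) in 0..13 are 0, 1, 2, 3, 4, 5, 6.

0, 1, 2, 3, 4, 5, 6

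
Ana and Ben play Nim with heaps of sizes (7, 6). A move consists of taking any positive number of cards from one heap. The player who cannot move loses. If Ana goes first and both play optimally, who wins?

Nim-sum: 7 XOR 6 = 1.
The nim-sum is 1 ≠ 0, so this is an N-position: the player to move can win; Ana has a winning move.

Ana wins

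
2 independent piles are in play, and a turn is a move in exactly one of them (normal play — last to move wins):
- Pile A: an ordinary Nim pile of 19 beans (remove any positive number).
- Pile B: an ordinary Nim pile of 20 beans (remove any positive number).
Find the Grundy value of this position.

Pile A is a plain Nim pile of size 19, so its Grundy value is 19.
Pile B is a plain Nim pile of size 20, so its Grundy value is 20.
The value of a disjunctive sum is the nim-sum of the parts.
Combined value = 19 XOR 20 = 7.

7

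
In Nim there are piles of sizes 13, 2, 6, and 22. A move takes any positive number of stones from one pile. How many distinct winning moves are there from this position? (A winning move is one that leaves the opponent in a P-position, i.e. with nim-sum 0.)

Compute the nim-sum pairwise:
13 XOR 2 = 15
15 XOR 6 = 9
9 XOR 22 = 31
The overall nim-sum is X = 31. A pile of size p has a winning move iff p XOR X < p (reduce it to p XOR X).
  13: 13 XOR 31 = 18 ≥ 13 — no move.
  2: 2 XOR 31 = 29 ≥ 2 — no move.
  6: 6 XOR 31 = 25 ≥ 6 — no move.
  22: 22 XOR 31 = 9 < 22 — winning move (to 9).
That gives 1 winning move.

1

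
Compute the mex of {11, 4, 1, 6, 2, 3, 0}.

The values 0, 1, 2, 3, 4 are all present; 5 is the first non-negative integer missing from the set.

5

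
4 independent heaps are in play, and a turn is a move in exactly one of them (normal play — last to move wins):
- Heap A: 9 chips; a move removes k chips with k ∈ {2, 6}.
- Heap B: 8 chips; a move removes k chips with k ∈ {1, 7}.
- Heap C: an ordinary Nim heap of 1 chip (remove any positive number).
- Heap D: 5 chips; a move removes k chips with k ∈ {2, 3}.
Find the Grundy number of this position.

Build the Grundy sequence for heap A with g(k) = mex{g(k−s) : s ∈ {2, 6}, s ≤ k}:
k:     0  1  2  3  4  5  6  7  8  9
g(k):  0  0  1  1  0  0  1  1  0  0
So g(9) = 0.
For heap B, compute g(0), g(1), … with moves {1, 7}:
g(0) = mex{} = 0
g(1) = mex{0} = 1
g(2) = mex{1} = 0
g(3) = mex{0} = 1
g(4) = mex{1} = 0
g(5) = mex{0} = 1
g(6) = mex{1} = 0
g(7) = mex{0} = 1
g(8) = mex{1} = 0
So g(8) = 0.
Heap C is a plain Nim heap of size 1, so its Grundy value is 1.
For heap D, compute g(0), g(1), … with moves {2, 3}:
k:     0  1  2  3  4  5
g(k):  0  0  1  1  2  0
So g(5) = 0.
By the Sprague-Grundy theorem, the Grundy value of a sum of independent games is the XOR of the component values.
Combined value = 0 XOR 0 XOR 1 XOR 0 = 1.

1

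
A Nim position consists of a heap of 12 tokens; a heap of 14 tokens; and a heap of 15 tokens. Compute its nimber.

13

Compute the nim-sum pairwise:
12 ^ 14 = 2
2 ^ 15 = 13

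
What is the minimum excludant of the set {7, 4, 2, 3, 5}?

0

0 is not in the set, so the mex is 0.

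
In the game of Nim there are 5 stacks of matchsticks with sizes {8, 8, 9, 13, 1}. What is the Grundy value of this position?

5

Bitwise XOR of the heap sizes:
  1000  (8)
  1000  (8)
  1001  (9)
  1101  (13)
  0001  (1)
  ----
  0101  (5)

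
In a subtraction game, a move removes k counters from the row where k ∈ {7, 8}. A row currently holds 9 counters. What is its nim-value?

1

Build the Grundy sequence with g(k) = mex{g(k−s) : s ∈ {7, 8}, s ≤ k}:
g(0) = mex{} = 0
g(1) = mex{} = 0
g(2) = mex{} = 0
g(3) = mex{} = 0
g(4) = mex{} = 0
g(5) = mex{} = 0
g(6) = mex{} = 0
g(7) = mex{0} = 1
g(8) = mex{0} = 1
g(9) = mex{0} = 1
So g(9) = 1.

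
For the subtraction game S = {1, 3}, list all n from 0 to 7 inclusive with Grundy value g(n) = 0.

0, 2, 4, 6

Grundy values for subtraction set {1, 3}:
g(0) = mex{} = 0
g(1) = mex{0} = 1
g(2) = mex{1} = 0
g(3) = mex{0} = 1
g(4) = mex{1} = 0
g(5) = mex{0} = 1
g(6) = mex{1} = 0
g(7) = mex{0} = 1
The P-positions (g = 0) in 0..7 are 0, 2, 4, 6.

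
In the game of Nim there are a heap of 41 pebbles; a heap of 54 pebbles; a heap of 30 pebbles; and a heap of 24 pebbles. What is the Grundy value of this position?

25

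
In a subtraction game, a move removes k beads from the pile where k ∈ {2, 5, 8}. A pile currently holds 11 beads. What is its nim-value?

Grundy values for subtraction set {2, 5, 8}:
g(0) = mex{} = 0
g(1) = mex{} = 0
g(2) = mex{0} = 1
g(3) = mex{0} = 1
g(4) = mex{1} = 0
g(5) = mex{0,1} = 2
g(6) = mex{0} = 1
g(7) = mex{1,2} = 0
g(8) = mex{0,1} = 2
g(9) = mex{0} = 1
g(10) = mex{1,2} = 0
g(11) = mex{1} = 0
So g(11) = 0.

0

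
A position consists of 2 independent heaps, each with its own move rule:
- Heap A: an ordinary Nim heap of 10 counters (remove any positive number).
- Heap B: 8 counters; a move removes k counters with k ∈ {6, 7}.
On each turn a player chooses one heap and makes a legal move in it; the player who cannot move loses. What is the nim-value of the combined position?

Heap A is a plain Nim heap of size 10, so its Grundy value is 10.
Build the Grundy sequence for heap B with g(k) = mex{g(k−s) : s ∈ {6, 7}, s ≤ k}:
g(0) = mex{} = 0
g(1) = mex{} = 0
g(2) = mex{} = 0
g(3) = mex{} = 0
g(4) = mex{} = 0
g(5) = mex{} = 0
g(6) = mex{0} = 1
g(7) = mex{0} = 1
g(8) = mex{0} = 1
So g(8) = 1.
The value of a disjunctive sum is the nim-sum of the parts.
Combined value = 10 ⊕ 1 = 11.

11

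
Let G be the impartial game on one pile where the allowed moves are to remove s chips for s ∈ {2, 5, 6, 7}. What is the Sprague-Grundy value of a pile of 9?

2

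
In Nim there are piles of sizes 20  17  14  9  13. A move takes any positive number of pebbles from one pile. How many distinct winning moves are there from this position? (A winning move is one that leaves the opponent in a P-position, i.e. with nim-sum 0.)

3

Bitwise XOR of the heap sizes:
  10100  (20)
  10001  (17)
  01110  (14)
  01001  (9)
  01101  (13)
  -----
  01111  (15)
The overall nim-sum is X = 15. A pile of size p has a winning move iff p XOR X < p (reduce it to p XOR X).
  20: 20 XOR 15 = 27 ≥ 20 — no move.
  17: 17 XOR 15 = 30 ≥ 17 — no move.
  14: 14 XOR 15 = 1 < 14 — winning move (to 1).
  9: 9 XOR 15 = 6 < 9 — winning move (to 6).
  13: 13 XOR 15 = 2 < 13 — winning move (to 2).
That gives 3 winning moves.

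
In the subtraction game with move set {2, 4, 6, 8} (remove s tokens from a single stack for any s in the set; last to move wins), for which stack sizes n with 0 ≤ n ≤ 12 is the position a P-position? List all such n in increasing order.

0, 1, 10, 11

Build the Grundy sequence with g(k) = mex{g(k−s) : s ∈ {2, 4, 6, 8}, s ≤ k}:
g(0) = mex{} = 0
g(1) = mex{} = 0
g(2) = mex{0} = 1
g(3) = mex{0} = 1
g(4) = mex{0,1} = 2
g(5) = mex{0,1} = 2
g(6) = mex{0,1,2} = 3
g(7) = mex{0,1,2} = 3
g(8) = mex{0,1,2,3} = 4
g(9) = mex{0,1,2,3} = 4
g(10) = mex{1,2,3,4} = 0
g(11) = mex{1,2,3,4} = 0
g(12) = mex{0,2,3,4} = 1
The P-positions (g = 0) in 0..12 are 0, 1, 10, 11.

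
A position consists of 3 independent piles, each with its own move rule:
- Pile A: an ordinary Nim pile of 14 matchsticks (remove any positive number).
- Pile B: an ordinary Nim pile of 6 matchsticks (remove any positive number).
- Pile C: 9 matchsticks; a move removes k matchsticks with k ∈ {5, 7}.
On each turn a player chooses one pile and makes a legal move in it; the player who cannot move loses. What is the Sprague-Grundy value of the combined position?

Pile A is a plain Nim pile of size 14, so its Grundy value is 14.
Pile B is a plain Nim pile of size 6, so its Grundy value is 6.
Grundy values for pile C (subtraction set {5, 7}):
g(0) = mex{} = 0
g(1) = mex{} = 0
g(2) = mex{} = 0
g(3) = mex{} = 0
g(4) = mex{} = 0
g(5) = mex{0} = 1
g(6) = mex{0} = 1
g(7) = mex{0} = 1
g(8) = mex{0} = 1
g(9) = mex{0} = 1
So g(9) = 1.
By the Sprague-Grundy theorem, the Grundy value of a sum of independent games is the XOR of the component values.
Combined value = 14 ⊕ 6 ⊕ 1 = 9.

9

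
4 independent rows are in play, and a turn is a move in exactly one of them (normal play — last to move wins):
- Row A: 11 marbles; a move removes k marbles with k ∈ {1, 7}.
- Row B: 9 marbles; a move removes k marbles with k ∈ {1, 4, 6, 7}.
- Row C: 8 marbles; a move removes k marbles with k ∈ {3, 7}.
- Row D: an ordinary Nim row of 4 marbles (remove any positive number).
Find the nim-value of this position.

Grundy values for row A (subtraction set {1, 7}):
k:     0  1  2  3  4  5  6  7  8  9 10 11
g(k):  0  1  0  1  0  1  0  1  0  1  0  1
So g(11) = 1.
For row B, compute g(0), g(1), … with moves {1, 4, 6, 7}:
g(0) = mex{} = 0
g(1) = mex{0} = 1
g(2) = mex{1} = 0
g(3) = mex{0} = 1
g(4) = mex{0,1} = 2
g(5) = mex{1,2} = 0
g(6) = mex{0} = 1
g(7) = mex{0,1} = 2
g(8) = mex{0,1,2} = 3
g(9) = mex{0,1,3} = 2
So g(9) = 2.
Build the Grundy sequence for row C with g(k) = mex{g(k−s) : s ∈ {3, 7}, s ≤ k}:
g(0) = mex{} = 0
g(1) = mex{} = 0
g(2) = mex{} = 0
g(3) = mex{0} = 1
g(4) = mex{0} = 1
g(5) = mex{0} = 1
g(6) = mex{1} = 0
g(7) = mex{0,1} = 2
g(8) = mex{0,1} = 2
So g(8) = 2.
Row D is a plain Nim row of size 4, so its Grundy value is 4.
The value of a disjunctive sum is the nim-sum of the parts.
Combined value = 1 XOR 2 XOR 2 XOR 4 = 5.

5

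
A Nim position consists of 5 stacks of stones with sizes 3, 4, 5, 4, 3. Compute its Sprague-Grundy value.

Compute the nim-sum pairwise:
3 XOR 4 = 7
7 XOR 5 = 2
2 XOR 4 = 6
6 XOR 3 = 5

5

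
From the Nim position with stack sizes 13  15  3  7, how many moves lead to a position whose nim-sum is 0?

3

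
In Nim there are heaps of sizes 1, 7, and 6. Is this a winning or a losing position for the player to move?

Losing position

Nim-sum: 1 ⊕ 7 ⊕ 6 = 0.
The nim-sum is 0, so this is a P-position: the player to move is in a losing position under optimal play.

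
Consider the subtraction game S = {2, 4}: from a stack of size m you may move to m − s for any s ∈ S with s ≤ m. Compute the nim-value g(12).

Grundy values for subtraction set {2, 4}:
g(0) = mex{} = 0
g(1) = mex{} = 0
g(2) = mex{0} = 1
g(3) = mex{0} = 1
g(4) = mex{0,1} = 2
g(5) = mex{0,1} = 2
g(6) = mex{1,2} = 0
g(7) = mex{1,2} = 0
g(8) = mex{0,2} = 1
g(9) = mex{0,2} = 1
g(10) = mex{0,1} = 2
g(11) = mex{0,1} = 2
g(12) = mex{1,2} = 0
So g(12) = 0.

0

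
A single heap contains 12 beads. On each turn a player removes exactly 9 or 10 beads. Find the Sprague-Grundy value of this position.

1

Build the Grundy sequence with g(k) = mex{g(k−s) : s ∈ {9, 10}, s ≤ k}:
k:     0  1  2  3  4  5  6  7  8  9 10 11 12
g(k):  0  0  0  0  0  0  0  0  0  1  1  1  1
So g(12) = 1.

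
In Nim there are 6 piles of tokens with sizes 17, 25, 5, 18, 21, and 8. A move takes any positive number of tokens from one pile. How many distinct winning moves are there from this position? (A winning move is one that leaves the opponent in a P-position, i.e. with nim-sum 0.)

1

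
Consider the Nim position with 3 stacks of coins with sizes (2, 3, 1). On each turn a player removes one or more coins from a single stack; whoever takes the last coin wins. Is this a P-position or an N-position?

Compute the nim-sum pairwise:
2 XOR 3 = 1
1 XOR 1 = 0
The nim-sum is 0, so this is a P-position: the player to move is in a losing position under optimal play.

P-position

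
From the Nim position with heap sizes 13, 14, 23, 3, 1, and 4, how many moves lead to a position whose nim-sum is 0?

Compute the nim-sum pairwise:
13 ⊕ 14 = 3
3 ⊕ 23 = 20
20 ⊕ 3 = 23
23 ⊕ 1 = 22
22 ⊕ 4 = 18
The overall nim-sum is X = 18. A heap of size p has a winning move iff p XOR X < p (reduce it to p XOR X).
  13: 13 XOR 18 = 31 ≥ 13 — no move.
  14: 14 XOR 18 = 28 ≥ 14 — no move.
  23: 23 XOR 18 = 5 < 23 — winning move (to 5).
  3: 3 XOR 18 = 17 ≥ 3 — no move.
  1: 1 XOR 18 = 19 ≥ 1 — no move.
  4: 4 XOR 18 = 22 ≥ 4 — no move.
That gives 1 winning move.

1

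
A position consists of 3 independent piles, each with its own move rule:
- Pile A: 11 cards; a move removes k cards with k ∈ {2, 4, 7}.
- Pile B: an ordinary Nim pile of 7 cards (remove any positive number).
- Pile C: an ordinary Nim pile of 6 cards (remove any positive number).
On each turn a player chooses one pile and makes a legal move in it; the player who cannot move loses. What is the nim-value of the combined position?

0

Build the Grundy sequence for pile A with g(k) = mex{g(k−s) : s ∈ {2, 4, 7}, s ≤ k}:
g(0) = mex{} = 0
g(1) = mex{} = 0
g(2) = mex{0} = 1
g(3) = mex{0} = 1
g(4) = mex{0,1} = 2
g(5) = mex{0,1} = 2
g(6) = mex{1,2} = 0
g(7) = mex{0,1,2} = 3
g(8) = mex{0,2} = 1
g(9) = mex{1,2,3} = 0
g(10) = mex{0,1} = 2
g(11) = mex{0,2,3} = 1
So g(11) = 1.
Pile B is a plain Nim pile of size 7, so its Grundy value is 7.
Pile C is a plain Nim pile of size 6, so its Grundy value is 6.
By the Sprague-Grundy theorem, the Grundy value of a sum of independent games is the XOR of the component values.
Combined value = 1 ⊕ 7 ⊕ 6 = 0.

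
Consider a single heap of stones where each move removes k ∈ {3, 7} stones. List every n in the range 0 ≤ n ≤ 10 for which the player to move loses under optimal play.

0, 1, 2, 6, 10

Compute g(0), g(1), … for moves {3, 7}:
k:     0  1  2  3  4  5  6  7  8  9 10
g(k):  0  0  0  1  1  1  0  2  2  1  0
The P-positions (g = 0) in 0..10 are 0, 1, 2, 6, 10.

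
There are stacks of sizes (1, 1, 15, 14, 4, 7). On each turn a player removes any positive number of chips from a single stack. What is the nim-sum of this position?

Compute the nim-sum pairwise:
1 ⊕ 1 = 0
0 ⊕ 15 = 15
15 ⊕ 14 = 1
1 ⊕ 4 = 5
5 ⊕ 7 = 2

2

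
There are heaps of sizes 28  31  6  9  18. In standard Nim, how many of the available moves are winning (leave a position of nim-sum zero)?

3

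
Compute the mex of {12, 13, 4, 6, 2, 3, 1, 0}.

5

The values 0, 1, 2, 3, 4 are all present; 5 is the first non-negative integer missing from the set.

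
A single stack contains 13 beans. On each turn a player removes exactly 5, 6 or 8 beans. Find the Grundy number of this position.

Compute g(0), g(1), … for moves {5, 6, 8}:
k:     0  1  2  3  4  5  6  7  8  9 10 11 12 13
g(k):  0  0  0  0  0  1  1  1  1  1  2  2  2  0
So g(13) = 0.

0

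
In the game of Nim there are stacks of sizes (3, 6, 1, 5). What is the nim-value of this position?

1

Nim-sum: 3 ⊕ 6 ⊕ 1 ⊕ 5 = 1.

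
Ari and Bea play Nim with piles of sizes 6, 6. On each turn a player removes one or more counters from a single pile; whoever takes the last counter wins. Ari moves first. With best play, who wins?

Write each in binary and XOR column by column:
  110  (6)
  110  (6)
  ---
  000  (0)
The nim-sum is 0, so this is a P-position: the player to move is in a losing position under optimal play; Ari is about to move from it and so loses — Bea wins.

Bea wins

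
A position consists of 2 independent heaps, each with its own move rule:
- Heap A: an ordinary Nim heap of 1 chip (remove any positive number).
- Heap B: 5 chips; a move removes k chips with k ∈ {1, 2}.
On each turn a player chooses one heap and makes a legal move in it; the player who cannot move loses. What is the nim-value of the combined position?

3

Heap A is a plain Nim heap of size 1, so its Grundy value is 1.
Grundy values for heap B (subtraction set {1, 2}):
k:     0  1  2  3  4  5
g(k):  0  1  2  0  1  2
So g(5) = 2.
By the Sprague-Grundy theorem, the Grundy value of a sum of independent games is the XOR of the component values.
Combined value = 1 XOR 2 = 3.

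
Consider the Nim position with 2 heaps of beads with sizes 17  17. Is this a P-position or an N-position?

Bitwise XOR of the heap sizes:
  10001  (17)
  10001  (17)
  -----
  00000  (0)
The nim-sum is 0, so this is a P-position: the player to move is in a losing position under optimal play.

P-position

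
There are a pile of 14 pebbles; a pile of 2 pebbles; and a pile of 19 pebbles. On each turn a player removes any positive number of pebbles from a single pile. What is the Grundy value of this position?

31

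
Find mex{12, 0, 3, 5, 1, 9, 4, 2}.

6

The values 0, 1, 2, 3, 4, 5 are all present; 6 is the first non-negative integer missing from the set.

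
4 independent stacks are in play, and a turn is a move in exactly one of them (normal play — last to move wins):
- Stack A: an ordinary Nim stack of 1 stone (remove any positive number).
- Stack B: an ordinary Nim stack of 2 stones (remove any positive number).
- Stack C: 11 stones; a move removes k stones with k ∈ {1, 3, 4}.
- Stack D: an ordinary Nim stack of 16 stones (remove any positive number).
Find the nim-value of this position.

Stack A is a plain Nim stack of size 1, so its Grundy value is 1.
Stack B is a plain Nim stack of size 2, so its Grundy value is 2.
Grundy values for stack C (subtraction set {1, 3, 4}):
k:     0  1  2  3  4  5  6  7  8  9 10 11
g(k):  0  1  0  1  2  3  2  0  1  0  1  2
So g(11) = 2.
Stack D is a plain Nim stack of size 16, so its Grundy value is 16.
The value of a disjunctive sum is the nim-sum of the parts.
Combined value = 1 XOR 2 XOR 2 XOR 16 = 17.

17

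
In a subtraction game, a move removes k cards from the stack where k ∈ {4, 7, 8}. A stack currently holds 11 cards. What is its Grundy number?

Compute g(0), g(1), … for moves {4, 7, 8}:
k:     0  1  2  3  4  5  6  7  8  9 10 11
g(k):  0  0  0  0  1  1  1  1  2  2  2  2
So g(11) = 2.

2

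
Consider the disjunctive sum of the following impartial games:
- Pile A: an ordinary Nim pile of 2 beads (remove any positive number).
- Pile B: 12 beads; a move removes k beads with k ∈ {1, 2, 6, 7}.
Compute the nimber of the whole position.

3

Pile A is a plain Nim pile of size 2, so its Grundy value is 2.
Build the Grundy sequence for pile B with g(k) = mex{g(k−s) : s ∈ {1, 2, 6, 7}, s ≤ k}:
g(0) = mex{} = 0
g(1) = mex{0} = 1
g(2) = mex{0,1} = 2
g(3) = mex{1,2} = 0
g(4) = mex{0,2} = 1
g(5) = mex{0,1} = 2
g(6) = mex{0,1,2} = 3
g(7) = mex{0,1,2,3} = 4
g(8) = mex{1,2,3,4} = 0
g(9) = mex{0,2,4} = 1
g(10) = mex{0,1} = 2
g(11) = mex{1,2} = 0
g(12) = mex{0,2,3} = 1
So g(12) = 1.
The value of a disjunctive sum is the nim-sum of the parts.
Combined value = 2 XOR 1 = 3.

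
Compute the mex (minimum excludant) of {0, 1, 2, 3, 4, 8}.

The values 0, 1, 2, 3, 4 are all present; 5 is the first non-negative integer missing from the set.

5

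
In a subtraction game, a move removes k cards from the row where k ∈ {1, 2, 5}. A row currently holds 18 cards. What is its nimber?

0

Grundy values for subtraction set {1, 2, 5}:
k:     0  1  2  3  4  5  6  7  8  9 10 11 12 13 14 15 16 17 18
g(k):  0  1  2  0  1  2  0  1  2  0  1  2  0  1  2  0  1  2  0
So g(18) = 0.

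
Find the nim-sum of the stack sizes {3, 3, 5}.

5

In binary:
  011  (3)
  011  (3)
  101  (5)
  ---
  101  (5)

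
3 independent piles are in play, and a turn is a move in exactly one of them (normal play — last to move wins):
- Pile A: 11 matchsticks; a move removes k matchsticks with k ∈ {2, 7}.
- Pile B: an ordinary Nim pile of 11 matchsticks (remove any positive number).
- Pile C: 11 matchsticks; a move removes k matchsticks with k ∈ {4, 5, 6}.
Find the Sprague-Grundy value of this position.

For pile A, compute g(0), g(1), … with moves {2, 7}:
k:     0  1  2  3  4  5  6  7  8  9 10 11
g(k):  0  0  1  1  0  0  1  1  2  0  0  1
So g(11) = 1.
Pile B is a plain Nim pile of size 11, so its Grundy value is 11.
Grundy values for pile C (subtraction set {4, 5, 6}):
k:     0  1  2  3  4  5  6  7  8  9 10 11
g(k):  0  0  0  0  1  1  1  1  2  2  0  0
So g(11) = 0.
The value of a disjunctive sum is the nim-sum of the parts.
Combined value = 1 XOR 11 XOR 0 = 10.

10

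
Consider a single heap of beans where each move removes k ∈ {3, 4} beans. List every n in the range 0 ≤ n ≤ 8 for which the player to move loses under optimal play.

0, 1, 2, 7, 8

Build the Grundy sequence with g(k) = mex{g(k−s) : s ∈ {3, 4}, s ≤ k}:
g(0) = mex{} = 0
g(1) = mex{} = 0
g(2) = mex{} = 0
g(3) = mex{0} = 1
g(4) = mex{0} = 1
g(5) = mex{0} = 1
g(6) = mex{0,1} = 2
g(7) = mex{1} = 0
g(8) = mex{1} = 0
The P-positions (g = 0) in 0..8 are 0, 1, 2, 7, 8.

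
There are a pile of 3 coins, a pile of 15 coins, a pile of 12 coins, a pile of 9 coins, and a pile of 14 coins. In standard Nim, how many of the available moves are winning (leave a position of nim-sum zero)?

3

Compute the nim-sum pairwise:
3 XOR 15 = 12
12 XOR 12 = 0
0 XOR 9 = 9
9 XOR 14 = 7
The overall nim-sum is X = 7. A pile of size p has a winning move iff p XOR X < p (reduce it to p XOR X).
  3: 3 XOR 7 = 4 ≥ 3 — no move.
  15: 15 XOR 7 = 8 < 15 — winning move (to 8).
  12: 12 XOR 7 = 11 < 12 — winning move (to 11).
  9: 9 XOR 7 = 14 ≥ 9 — no move.
  14: 14 XOR 7 = 9 < 14 — winning move (to 9).
That gives 3 winning moves.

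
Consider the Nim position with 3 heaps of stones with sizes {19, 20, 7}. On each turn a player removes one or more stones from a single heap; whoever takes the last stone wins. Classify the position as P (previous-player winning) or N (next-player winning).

P-position

Nim-sum: 19 XOR 20 XOR 7 = 0.
The nim-sum is 0, so this is a P-position: the player to move is in a losing position under optimal play.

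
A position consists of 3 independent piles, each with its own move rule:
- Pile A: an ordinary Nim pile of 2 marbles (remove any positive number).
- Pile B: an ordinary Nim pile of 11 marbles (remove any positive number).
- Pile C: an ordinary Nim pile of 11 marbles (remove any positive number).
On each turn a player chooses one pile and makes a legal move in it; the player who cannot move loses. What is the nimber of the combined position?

2

Pile A is a plain Nim pile of size 2, so its Grundy value is 2.
Pile B is a plain Nim pile of size 11, so its Grundy value is 11.
Pile C is a plain Nim pile of size 11, so its Grundy value is 11.
The value of a disjunctive sum is the nim-sum of the parts.
Combined value = 2 XOR 11 XOR 11 = 2.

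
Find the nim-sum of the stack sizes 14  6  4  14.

2

Compute the nim-sum pairwise:
14 XOR 6 = 8
8 XOR 4 = 12
12 XOR 14 = 2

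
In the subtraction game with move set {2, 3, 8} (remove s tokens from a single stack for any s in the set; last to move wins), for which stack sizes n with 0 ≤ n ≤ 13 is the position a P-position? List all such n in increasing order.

0, 1, 5, 6, 10, 11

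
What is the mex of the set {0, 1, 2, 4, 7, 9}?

The values 0, 1, 2 are all present; 3 is the first non-negative integer missing from the set.

3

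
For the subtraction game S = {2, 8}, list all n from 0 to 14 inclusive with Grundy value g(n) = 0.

0, 1, 4, 5, 10, 11, 14

Build the Grundy sequence with g(k) = mex{g(k−s) : s ∈ {2, 8}, s ≤ k}:
g(0) = mex{} = 0
g(1) = mex{} = 0
g(2) = mex{0} = 1
g(3) = mex{0} = 1
g(4) = mex{1} = 0
g(5) = mex{1} = 0
g(6) = mex{0} = 1
g(7) = mex{0} = 1
g(8) = mex{0,1} = 2
g(9) = mex{0,1} = 2
g(10) = mex{1,2} = 0
g(11) = mex{1,2} = 0
g(12) = mex{0} = 1
g(13) = mex{0} = 1
g(14) = mex{1} = 0
The P-positions (g = 0) in 0..14 are 0, 1, 4, 5, 10, 11, 14.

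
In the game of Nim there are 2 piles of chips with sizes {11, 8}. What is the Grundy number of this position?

3

In binary:
  1011  (11)
  1000  (8)
  ----
  0011  (3)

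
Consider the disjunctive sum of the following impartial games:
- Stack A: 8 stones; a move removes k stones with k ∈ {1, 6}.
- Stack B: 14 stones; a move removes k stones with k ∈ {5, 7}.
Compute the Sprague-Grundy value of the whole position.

For stack A, compute g(0), g(1), … with moves {1, 6}:
k:     0  1  2  3  4  5  6  7  8
g(k):  0  1  0  1  0  1  2  0  1
So g(8) = 1.
For stack B, compute g(0), g(1), … with moves {5, 7}:
k:     0  1  2  3  4  5  6  7  8  9 10 11 12 13 14
g(k):  0  0  0  0  0  1  1  1  1  1  2  2  0  0  0
So g(14) = 0.
The value of a disjunctive sum is the nim-sum of the parts.
Combined value = 1 ⊕ 0 = 1.

1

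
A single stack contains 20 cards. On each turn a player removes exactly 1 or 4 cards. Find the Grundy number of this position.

0

Grundy values for subtraction set {1, 4}:
k:     0  1  2  3  4  5  6  7  8  9 10 11 12 13 14 15 16 17 18 19 20
g(k):  0  1  0  1  2  0  1  0  1  2  0  1  0  1  2  0  1  0  1  2  0
So g(20) = 0.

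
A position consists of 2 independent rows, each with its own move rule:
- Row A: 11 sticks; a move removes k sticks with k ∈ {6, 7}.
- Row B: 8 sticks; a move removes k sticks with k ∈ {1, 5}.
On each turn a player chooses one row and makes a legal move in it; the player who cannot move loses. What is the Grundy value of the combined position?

For row A, compute g(0), g(1), … with moves {6, 7}:
g(0) = mex{} = 0
g(1) = mex{} = 0
g(2) = mex{} = 0
g(3) = mex{} = 0
g(4) = mex{} = 0
g(5) = mex{} = 0
g(6) = mex{0} = 1
g(7) = mex{0} = 1
g(8) = mex{0} = 1
g(9) = mex{0} = 1
g(10) = mex{0} = 1
g(11) = mex{0} = 1
So g(11) = 1.
Build the Grundy sequence for row B with g(k) = mex{g(k−s) : s ∈ {1, 5}, s ≤ k}:
g(0) = mex{} = 0
g(1) = mex{0} = 1
g(2) = mex{1} = 0
g(3) = mex{0} = 1
g(4) = mex{1} = 0
g(5) = mex{0} = 1
g(6) = mex{1} = 0
g(7) = mex{0} = 1
g(8) = mex{1} = 0
So g(8) = 0.
By the Sprague-Grundy theorem, the Grundy value of a sum of independent games is the XOR of the component values.
Combined value = 1 XOR 0 = 1.

1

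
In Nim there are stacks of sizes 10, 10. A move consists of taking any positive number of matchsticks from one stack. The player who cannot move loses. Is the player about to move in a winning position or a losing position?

Nim-sum: 10 ^ 10 = 0.
The nim-sum is 0, so this is a P-position: the player to move is in a losing position under optimal play.

Losing position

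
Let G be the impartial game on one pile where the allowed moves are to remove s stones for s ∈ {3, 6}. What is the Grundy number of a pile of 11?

0

Build the Grundy sequence with g(k) = mex{g(k−s) : s ∈ {3, 6}, s ≤ k}:
g(0) = mex{} = 0
g(1) = mex{} = 0
g(2) = mex{} = 0
g(3) = mex{0} = 1
g(4) = mex{0} = 1
g(5) = mex{0} = 1
g(6) = mex{0,1} = 2
g(7) = mex{0,1} = 2
g(8) = mex{0,1} = 2
g(9) = mex{1,2} = 0
g(10) = mex{1,2} = 0
g(11) = mex{1,2} = 0
So g(11) = 0.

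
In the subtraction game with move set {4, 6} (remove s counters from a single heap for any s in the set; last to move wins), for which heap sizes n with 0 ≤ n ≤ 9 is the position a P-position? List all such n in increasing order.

Grundy values for subtraction set {4, 6}:
k:     0  1  2  3  4  5  6  7  8  9
g(k):  0  0  0  0  1  1  1  1  2  2
The P-positions (g = 0) in 0..9 are 0, 1, 2, 3.

0, 1, 2, 3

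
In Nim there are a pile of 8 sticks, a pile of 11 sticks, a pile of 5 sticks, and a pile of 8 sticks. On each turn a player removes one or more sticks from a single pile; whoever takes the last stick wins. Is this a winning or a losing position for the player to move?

Winning position

Bitwise XOR of the heap sizes:
  1000  (8)
  1011  (11)
  0101  (5)
  1000  (8)
  ----
  1110  (14)
The nim-sum is 14 ≠ 0, so this is an N-position: the player to move can win.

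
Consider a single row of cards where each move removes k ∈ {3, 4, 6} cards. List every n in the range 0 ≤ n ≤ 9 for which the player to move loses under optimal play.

0, 1, 2, 9

Grundy values for subtraction set {3, 4, 6}:
k:     0  1  2  3  4  5  6  7  8  9
g(k):  0  0  0  1  1  1  2  2  2  0
The P-positions (g = 0) in 0..9 are 0, 1, 2, 9.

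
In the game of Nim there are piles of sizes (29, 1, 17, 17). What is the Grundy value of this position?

28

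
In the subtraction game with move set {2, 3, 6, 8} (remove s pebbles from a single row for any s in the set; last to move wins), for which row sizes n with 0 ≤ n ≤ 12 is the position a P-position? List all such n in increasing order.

Grundy values for subtraction set {2, 3, 6, 8}:
k:     0  1  2  3  4  5  6  7  8  9 10 11 12
g(k):  0  0  1  1  2  0  3  1  2  2  0  3  1
The P-positions (g = 0) in 0..12 are 0, 1, 5, 10.

0, 1, 5, 10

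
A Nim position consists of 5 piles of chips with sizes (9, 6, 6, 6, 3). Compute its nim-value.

12

Compute the nim-sum pairwise:
9 ⊕ 6 = 15
15 ⊕ 6 = 9
9 ⊕ 6 = 15
15 ⊕ 3 = 12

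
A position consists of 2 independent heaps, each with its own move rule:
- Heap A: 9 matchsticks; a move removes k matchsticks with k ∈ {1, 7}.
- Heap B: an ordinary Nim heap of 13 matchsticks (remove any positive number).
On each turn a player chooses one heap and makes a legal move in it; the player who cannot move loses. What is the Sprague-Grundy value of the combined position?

12

Grundy values for heap A (subtraction set {1, 7}):
k:     0  1  2  3  4  5  6  7  8  9
g(k):  0  1  0  1  0  1  0  1  0  1
So g(9) = 1.
Heap B is a plain Nim heap of size 13, so its Grundy value is 13.
The value of a disjunctive sum is the nim-sum of the parts.
Combined value = 1 ⊕ 13 = 12.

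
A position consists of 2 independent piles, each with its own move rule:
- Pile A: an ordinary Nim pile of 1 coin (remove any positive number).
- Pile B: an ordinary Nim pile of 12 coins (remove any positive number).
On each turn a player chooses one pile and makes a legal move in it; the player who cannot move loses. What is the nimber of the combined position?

13

Pile A is a plain Nim pile of size 1, so its Grundy value is 1.
Pile B is a plain Nim pile of size 12, so its Grundy value is 12.
By the Sprague-Grundy theorem, the Grundy value of a sum of independent games is the XOR of the component values.
Combined value = 1 XOR 12 = 13.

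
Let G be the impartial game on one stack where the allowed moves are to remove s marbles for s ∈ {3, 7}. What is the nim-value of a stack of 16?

Grundy values for subtraction set {3, 7}:
k:     0  1  2  3  4  5  6  7  8  9 10 11 12 13 14 15 16
g(k):  0  0  0  1  1  1  0  2  2  1  0  0  0  1  1  1  0
So g(16) = 0.

0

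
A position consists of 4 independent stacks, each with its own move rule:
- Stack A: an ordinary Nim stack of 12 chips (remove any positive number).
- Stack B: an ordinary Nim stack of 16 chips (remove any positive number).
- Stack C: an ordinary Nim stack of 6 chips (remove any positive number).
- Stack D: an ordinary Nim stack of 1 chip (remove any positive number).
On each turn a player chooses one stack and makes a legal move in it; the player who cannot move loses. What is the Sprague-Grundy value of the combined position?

27

Stack A is a plain Nim stack of size 12, so its Grundy value is 12.
Stack B is a plain Nim stack of size 16, so its Grundy value is 16.
Stack C is a plain Nim stack of size 6, so its Grundy value is 6.
Stack D is a plain Nim stack of size 1, so its Grundy value is 1.
The value of a disjunctive sum is the nim-sum of the parts.
Combined value = 12 XOR 16 XOR 6 XOR 1 = 27.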